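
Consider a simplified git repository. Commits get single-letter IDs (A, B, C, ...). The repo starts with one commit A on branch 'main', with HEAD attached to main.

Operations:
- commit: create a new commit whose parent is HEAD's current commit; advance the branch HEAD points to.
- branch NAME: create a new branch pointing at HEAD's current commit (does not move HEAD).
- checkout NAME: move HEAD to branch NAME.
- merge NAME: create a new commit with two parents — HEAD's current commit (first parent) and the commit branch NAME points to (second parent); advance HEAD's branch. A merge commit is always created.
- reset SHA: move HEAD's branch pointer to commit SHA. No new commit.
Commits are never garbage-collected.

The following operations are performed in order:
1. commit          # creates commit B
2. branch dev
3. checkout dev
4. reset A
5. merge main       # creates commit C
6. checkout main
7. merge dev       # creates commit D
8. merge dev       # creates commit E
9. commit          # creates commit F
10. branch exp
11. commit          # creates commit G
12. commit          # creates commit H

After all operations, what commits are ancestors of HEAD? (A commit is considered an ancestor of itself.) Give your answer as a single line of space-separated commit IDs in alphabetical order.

After op 1 (commit): HEAD=main@B [main=B]
After op 2 (branch): HEAD=main@B [dev=B main=B]
After op 3 (checkout): HEAD=dev@B [dev=B main=B]
After op 4 (reset): HEAD=dev@A [dev=A main=B]
After op 5 (merge): HEAD=dev@C [dev=C main=B]
After op 6 (checkout): HEAD=main@B [dev=C main=B]
After op 7 (merge): HEAD=main@D [dev=C main=D]
After op 8 (merge): HEAD=main@E [dev=C main=E]
After op 9 (commit): HEAD=main@F [dev=C main=F]
After op 10 (branch): HEAD=main@F [dev=C exp=F main=F]
After op 11 (commit): HEAD=main@G [dev=C exp=F main=G]
After op 12 (commit): HEAD=main@H [dev=C exp=F main=H]

Answer: A B C D E F G H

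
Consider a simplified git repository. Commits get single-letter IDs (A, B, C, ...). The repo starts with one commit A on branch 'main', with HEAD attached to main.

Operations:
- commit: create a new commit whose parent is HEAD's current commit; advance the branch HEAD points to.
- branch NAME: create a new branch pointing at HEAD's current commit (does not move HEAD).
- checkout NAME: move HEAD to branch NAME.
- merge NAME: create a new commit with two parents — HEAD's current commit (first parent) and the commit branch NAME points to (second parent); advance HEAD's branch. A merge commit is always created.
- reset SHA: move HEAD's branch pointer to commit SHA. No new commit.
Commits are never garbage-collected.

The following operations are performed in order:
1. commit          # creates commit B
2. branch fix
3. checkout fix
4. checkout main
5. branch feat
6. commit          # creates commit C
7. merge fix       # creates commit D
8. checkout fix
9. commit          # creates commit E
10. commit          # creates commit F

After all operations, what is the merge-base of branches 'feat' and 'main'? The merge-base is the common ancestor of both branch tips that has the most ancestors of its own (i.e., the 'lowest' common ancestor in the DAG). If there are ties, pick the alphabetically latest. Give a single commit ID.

Answer: B

Derivation:
After op 1 (commit): HEAD=main@B [main=B]
After op 2 (branch): HEAD=main@B [fix=B main=B]
After op 3 (checkout): HEAD=fix@B [fix=B main=B]
After op 4 (checkout): HEAD=main@B [fix=B main=B]
After op 5 (branch): HEAD=main@B [feat=B fix=B main=B]
After op 6 (commit): HEAD=main@C [feat=B fix=B main=C]
After op 7 (merge): HEAD=main@D [feat=B fix=B main=D]
After op 8 (checkout): HEAD=fix@B [feat=B fix=B main=D]
After op 9 (commit): HEAD=fix@E [feat=B fix=E main=D]
After op 10 (commit): HEAD=fix@F [feat=B fix=F main=D]
ancestors(feat=B): ['A', 'B']
ancestors(main=D): ['A', 'B', 'C', 'D']
common: ['A', 'B']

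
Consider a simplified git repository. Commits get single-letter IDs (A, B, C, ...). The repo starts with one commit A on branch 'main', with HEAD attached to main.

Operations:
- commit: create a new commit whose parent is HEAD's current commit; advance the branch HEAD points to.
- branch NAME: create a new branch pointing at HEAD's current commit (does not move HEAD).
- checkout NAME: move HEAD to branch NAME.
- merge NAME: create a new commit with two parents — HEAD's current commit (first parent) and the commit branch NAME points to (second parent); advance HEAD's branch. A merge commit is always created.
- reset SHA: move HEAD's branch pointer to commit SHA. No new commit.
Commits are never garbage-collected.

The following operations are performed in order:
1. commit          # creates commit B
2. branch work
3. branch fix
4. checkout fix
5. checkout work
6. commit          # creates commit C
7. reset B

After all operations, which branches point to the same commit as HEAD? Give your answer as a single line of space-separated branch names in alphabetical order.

Answer: fix main work

Derivation:
After op 1 (commit): HEAD=main@B [main=B]
After op 2 (branch): HEAD=main@B [main=B work=B]
After op 3 (branch): HEAD=main@B [fix=B main=B work=B]
After op 4 (checkout): HEAD=fix@B [fix=B main=B work=B]
After op 5 (checkout): HEAD=work@B [fix=B main=B work=B]
After op 6 (commit): HEAD=work@C [fix=B main=B work=C]
After op 7 (reset): HEAD=work@B [fix=B main=B work=B]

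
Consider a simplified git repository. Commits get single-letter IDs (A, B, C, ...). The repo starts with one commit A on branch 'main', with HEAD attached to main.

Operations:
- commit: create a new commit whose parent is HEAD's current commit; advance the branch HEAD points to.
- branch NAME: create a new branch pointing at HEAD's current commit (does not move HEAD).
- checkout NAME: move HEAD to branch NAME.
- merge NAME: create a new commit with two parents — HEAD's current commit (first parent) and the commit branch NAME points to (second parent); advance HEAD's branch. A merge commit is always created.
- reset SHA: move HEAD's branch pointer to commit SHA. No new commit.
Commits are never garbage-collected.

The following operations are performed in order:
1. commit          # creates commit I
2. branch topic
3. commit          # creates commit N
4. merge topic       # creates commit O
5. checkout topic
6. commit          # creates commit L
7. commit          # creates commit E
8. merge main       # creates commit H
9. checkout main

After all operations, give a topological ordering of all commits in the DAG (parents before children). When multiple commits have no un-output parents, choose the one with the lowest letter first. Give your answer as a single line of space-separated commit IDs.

After op 1 (commit): HEAD=main@I [main=I]
After op 2 (branch): HEAD=main@I [main=I topic=I]
After op 3 (commit): HEAD=main@N [main=N topic=I]
After op 4 (merge): HEAD=main@O [main=O topic=I]
After op 5 (checkout): HEAD=topic@I [main=O topic=I]
After op 6 (commit): HEAD=topic@L [main=O topic=L]
After op 7 (commit): HEAD=topic@E [main=O topic=E]
After op 8 (merge): HEAD=topic@H [main=O topic=H]
After op 9 (checkout): HEAD=main@O [main=O topic=H]
commit A: parents=[]
commit E: parents=['L']
commit H: parents=['E', 'O']
commit I: parents=['A']
commit L: parents=['I']
commit N: parents=['I']
commit O: parents=['N', 'I']

Answer: A I L E N O H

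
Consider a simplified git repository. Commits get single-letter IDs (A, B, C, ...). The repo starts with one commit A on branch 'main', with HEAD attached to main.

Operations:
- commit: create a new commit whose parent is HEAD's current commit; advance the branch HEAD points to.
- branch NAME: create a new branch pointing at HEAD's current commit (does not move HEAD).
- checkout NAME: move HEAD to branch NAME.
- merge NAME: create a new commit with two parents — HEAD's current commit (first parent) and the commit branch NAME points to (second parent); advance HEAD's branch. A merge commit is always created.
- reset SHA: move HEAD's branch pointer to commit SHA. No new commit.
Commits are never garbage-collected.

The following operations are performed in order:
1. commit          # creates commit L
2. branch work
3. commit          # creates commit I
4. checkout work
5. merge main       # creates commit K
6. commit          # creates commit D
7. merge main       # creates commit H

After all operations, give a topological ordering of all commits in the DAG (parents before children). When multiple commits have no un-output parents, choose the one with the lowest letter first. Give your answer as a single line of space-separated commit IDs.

After op 1 (commit): HEAD=main@L [main=L]
After op 2 (branch): HEAD=main@L [main=L work=L]
After op 3 (commit): HEAD=main@I [main=I work=L]
After op 4 (checkout): HEAD=work@L [main=I work=L]
After op 5 (merge): HEAD=work@K [main=I work=K]
After op 6 (commit): HEAD=work@D [main=I work=D]
After op 7 (merge): HEAD=work@H [main=I work=H]
commit A: parents=[]
commit D: parents=['K']
commit H: parents=['D', 'I']
commit I: parents=['L']
commit K: parents=['L', 'I']
commit L: parents=['A']

Answer: A L I K D H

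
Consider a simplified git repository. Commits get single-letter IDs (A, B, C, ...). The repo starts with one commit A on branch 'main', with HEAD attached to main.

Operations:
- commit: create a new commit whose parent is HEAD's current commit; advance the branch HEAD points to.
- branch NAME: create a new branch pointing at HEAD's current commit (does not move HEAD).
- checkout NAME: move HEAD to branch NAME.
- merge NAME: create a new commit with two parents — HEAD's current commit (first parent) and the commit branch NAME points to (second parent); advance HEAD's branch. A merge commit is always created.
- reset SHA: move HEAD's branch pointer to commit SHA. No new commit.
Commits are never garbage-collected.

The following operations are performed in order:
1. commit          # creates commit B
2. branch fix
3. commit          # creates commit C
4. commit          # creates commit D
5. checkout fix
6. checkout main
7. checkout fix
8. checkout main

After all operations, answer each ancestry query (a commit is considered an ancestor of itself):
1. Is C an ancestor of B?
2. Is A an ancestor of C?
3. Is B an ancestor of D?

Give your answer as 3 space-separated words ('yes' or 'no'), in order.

After op 1 (commit): HEAD=main@B [main=B]
After op 2 (branch): HEAD=main@B [fix=B main=B]
After op 3 (commit): HEAD=main@C [fix=B main=C]
After op 4 (commit): HEAD=main@D [fix=B main=D]
After op 5 (checkout): HEAD=fix@B [fix=B main=D]
After op 6 (checkout): HEAD=main@D [fix=B main=D]
After op 7 (checkout): HEAD=fix@B [fix=B main=D]
After op 8 (checkout): HEAD=main@D [fix=B main=D]
ancestors(B) = {A,B}; C in? no
ancestors(C) = {A,B,C}; A in? yes
ancestors(D) = {A,B,C,D}; B in? yes

Answer: no yes yes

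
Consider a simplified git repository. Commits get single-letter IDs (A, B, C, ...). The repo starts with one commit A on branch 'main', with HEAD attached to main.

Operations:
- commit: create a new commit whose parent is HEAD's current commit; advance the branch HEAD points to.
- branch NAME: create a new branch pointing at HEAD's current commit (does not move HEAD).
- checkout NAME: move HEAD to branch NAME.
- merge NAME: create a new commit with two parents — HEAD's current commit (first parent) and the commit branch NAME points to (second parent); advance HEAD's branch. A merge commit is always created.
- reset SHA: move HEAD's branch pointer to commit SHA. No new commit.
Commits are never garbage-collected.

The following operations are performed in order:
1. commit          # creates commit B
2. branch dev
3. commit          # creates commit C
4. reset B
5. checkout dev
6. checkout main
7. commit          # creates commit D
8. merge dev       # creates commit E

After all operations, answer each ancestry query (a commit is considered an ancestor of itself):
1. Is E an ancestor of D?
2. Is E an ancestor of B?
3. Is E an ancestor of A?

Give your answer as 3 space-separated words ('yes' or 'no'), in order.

Answer: no no no

Derivation:
After op 1 (commit): HEAD=main@B [main=B]
After op 2 (branch): HEAD=main@B [dev=B main=B]
After op 3 (commit): HEAD=main@C [dev=B main=C]
After op 4 (reset): HEAD=main@B [dev=B main=B]
After op 5 (checkout): HEAD=dev@B [dev=B main=B]
After op 6 (checkout): HEAD=main@B [dev=B main=B]
After op 7 (commit): HEAD=main@D [dev=B main=D]
After op 8 (merge): HEAD=main@E [dev=B main=E]
ancestors(D) = {A,B,D}; E in? no
ancestors(B) = {A,B}; E in? no
ancestors(A) = {A}; E in? no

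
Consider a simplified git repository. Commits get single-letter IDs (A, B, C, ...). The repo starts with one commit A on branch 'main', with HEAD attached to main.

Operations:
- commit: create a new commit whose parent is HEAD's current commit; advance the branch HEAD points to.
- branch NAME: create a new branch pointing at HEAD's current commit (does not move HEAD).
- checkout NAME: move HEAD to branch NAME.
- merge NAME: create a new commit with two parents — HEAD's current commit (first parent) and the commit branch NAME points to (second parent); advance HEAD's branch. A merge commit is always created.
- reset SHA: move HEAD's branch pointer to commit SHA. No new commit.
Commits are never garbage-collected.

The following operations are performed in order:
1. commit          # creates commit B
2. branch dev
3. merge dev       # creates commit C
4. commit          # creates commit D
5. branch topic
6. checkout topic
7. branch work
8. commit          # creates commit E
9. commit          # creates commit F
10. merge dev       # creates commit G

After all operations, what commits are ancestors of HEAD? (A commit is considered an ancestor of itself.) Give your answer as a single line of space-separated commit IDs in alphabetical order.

After op 1 (commit): HEAD=main@B [main=B]
After op 2 (branch): HEAD=main@B [dev=B main=B]
After op 3 (merge): HEAD=main@C [dev=B main=C]
After op 4 (commit): HEAD=main@D [dev=B main=D]
After op 5 (branch): HEAD=main@D [dev=B main=D topic=D]
After op 6 (checkout): HEAD=topic@D [dev=B main=D topic=D]
After op 7 (branch): HEAD=topic@D [dev=B main=D topic=D work=D]
After op 8 (commit): HEAD=topic@E [dev=B main=D topic=E work=D]
After op 9 (commit): HEAD=topic@F [dev=B main=D topic=F work=D]
After op 10 (merge): HEAD=topic@G [dev=B main=D topic=G work=D]

Answer: A B C D E F G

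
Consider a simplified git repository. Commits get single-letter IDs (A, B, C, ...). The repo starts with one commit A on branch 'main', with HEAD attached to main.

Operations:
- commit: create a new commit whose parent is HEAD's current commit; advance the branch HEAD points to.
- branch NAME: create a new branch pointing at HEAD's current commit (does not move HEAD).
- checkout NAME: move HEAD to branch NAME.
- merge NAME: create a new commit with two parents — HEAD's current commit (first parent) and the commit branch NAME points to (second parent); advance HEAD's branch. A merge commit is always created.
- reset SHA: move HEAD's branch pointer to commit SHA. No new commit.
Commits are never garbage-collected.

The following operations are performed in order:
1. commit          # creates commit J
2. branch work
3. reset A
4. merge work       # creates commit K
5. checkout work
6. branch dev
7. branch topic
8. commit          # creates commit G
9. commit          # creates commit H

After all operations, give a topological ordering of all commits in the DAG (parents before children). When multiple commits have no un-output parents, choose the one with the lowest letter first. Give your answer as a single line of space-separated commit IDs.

Answer: A J G H K

Derivation:
After op 1 (commit): HEAD=main@J [main=J]
After op 2 (branch): HEAD=main@J [main=J work=J]
After op 3 (reset): HEAD=main@A [main=A work=J]
After op 4 (merge): HEAD=main@K [main=K work=J]
After op 5 (checkout): HEAD=work@J [main=K work=J]
After op 6 (branch): HEAD=work@J [dev=J main=K work=J]
After op 7 (branch): HEAD=work@J [dev=J main=K topic=J work=J]
After op 8 (commit): HEAD=work@G [dev=J main=K topic=J work=G]
After op 9 (commit): HEAD=work@H [dev=J main=K topic=J work=H]
commit A: parents=[]
commit G: parents=['J']
commit H: parents=['G']
commit J: parents=['A']
commit K: parents=['A', 'J']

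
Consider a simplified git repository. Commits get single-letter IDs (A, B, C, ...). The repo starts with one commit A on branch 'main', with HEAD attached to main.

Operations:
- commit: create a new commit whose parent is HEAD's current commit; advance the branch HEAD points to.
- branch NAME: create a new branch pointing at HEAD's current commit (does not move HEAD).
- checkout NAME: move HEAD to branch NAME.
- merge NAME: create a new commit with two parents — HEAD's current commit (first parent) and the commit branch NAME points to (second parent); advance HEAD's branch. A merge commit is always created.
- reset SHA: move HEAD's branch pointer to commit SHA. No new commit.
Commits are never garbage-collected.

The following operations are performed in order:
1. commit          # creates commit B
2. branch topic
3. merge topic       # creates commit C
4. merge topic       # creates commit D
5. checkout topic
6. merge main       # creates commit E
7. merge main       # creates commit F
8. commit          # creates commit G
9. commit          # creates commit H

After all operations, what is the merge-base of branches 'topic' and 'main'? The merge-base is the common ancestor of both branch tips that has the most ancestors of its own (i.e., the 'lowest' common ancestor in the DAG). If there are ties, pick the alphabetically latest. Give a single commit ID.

Answer: D

Derivation:
After op 1 (commit): HEAD=main@B [main=B]
After op 2 (branch): HEAD=main@B [main=B topic=B]
After op 3 (merge): HEAD=main@C [main=C topic=B]
After op 4 (merge): HEAD=main@D [main=D topic=B]
After op 5 (checkout): HEAD=topic@B [main=D topic=B]
After op 6 (merge): HEAD=topic@E [main=D topic=E]
After op 7 (merge): HEAD=topic@F [main=D topic=F]
After op 8 (commit): HEAD=topic@G [main=D topic=G]
After op 9 (commit): HEAD=topic@H [main=D topic=H]
ancestors(topic=H): ['A', 'B', 'C', 'D', 'E', 'F', 'G', 'H']
ancestors(main=D): ['A', 'B', 'C', 'D']
common: ['A', 'B', 'C', 'D']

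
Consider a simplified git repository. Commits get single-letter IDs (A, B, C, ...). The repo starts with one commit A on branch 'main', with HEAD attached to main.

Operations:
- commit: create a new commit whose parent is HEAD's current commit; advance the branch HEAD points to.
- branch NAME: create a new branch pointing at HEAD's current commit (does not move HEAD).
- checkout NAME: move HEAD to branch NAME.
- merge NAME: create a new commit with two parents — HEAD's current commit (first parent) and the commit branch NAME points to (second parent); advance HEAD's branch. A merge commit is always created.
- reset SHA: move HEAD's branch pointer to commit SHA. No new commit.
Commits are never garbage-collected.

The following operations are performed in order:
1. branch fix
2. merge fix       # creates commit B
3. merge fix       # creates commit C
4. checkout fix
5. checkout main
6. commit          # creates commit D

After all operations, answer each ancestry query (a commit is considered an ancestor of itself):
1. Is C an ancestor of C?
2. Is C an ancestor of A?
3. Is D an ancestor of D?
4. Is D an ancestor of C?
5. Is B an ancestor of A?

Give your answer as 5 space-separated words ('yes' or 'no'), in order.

Answer: yes no yes no no

Derivation:
After op 1 (branch): HEAD=main@A [fix=A main=A]
After op 2 (merge): HEAD=main@B [fix=A main=B]
After op 3 (merge): HEAD=main@C [fix=A main=C]
After op 4 (checkout): HEAD=fix@A [fix=A main=C]
After op 5 (checkout): HEAD=main@C [fix=A main=C]
After op 6 (commit): HEAD=main@D [fix=A main=D]
ancestors(C) = {A,B,C}; C in? yes
ancestors(A) = {A}; C in? no
ancestors(D) = {A,B,C,D}; D in? yes
ancestors(C) = {A,B,C}; D in? no
ancestors(A) = {A}; B in? no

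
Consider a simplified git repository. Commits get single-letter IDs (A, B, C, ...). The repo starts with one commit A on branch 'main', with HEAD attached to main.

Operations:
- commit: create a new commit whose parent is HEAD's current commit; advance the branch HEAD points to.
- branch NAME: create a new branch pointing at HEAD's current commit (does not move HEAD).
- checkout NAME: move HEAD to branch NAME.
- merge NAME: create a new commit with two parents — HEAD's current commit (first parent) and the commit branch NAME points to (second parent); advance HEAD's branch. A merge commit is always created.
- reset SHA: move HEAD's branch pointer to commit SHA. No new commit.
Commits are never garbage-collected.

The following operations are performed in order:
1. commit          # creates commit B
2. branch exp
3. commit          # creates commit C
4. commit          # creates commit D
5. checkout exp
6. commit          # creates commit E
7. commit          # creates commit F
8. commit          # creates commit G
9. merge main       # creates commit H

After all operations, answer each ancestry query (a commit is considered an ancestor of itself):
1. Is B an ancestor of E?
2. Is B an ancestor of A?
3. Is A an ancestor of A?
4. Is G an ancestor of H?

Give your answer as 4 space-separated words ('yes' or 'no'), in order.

After op 1 (commit): HEAD=main@B [main=B]
After op 2 (branch): HEAD=main@B [exp=B main=B]
After op 3 (commit): HEAD=main@C [exp=B main=C]
After op 4 (commit): HEAD=main@D [exp=B main=D]
After op 5 (checkout): HEAD=exp@B [exp=B main=D]
After op 6 (commit): HEAD=exp@E [exp=E main=D]
After op 7 (commit): HEAD=exp@F [exp=F main=D]
After op 8 (commit): HEAD=exp@G [exp=G main=D]
After op 9 (merge): HEAD=exp@H [exp=H main=D]
ancestors(E) = {A,B,E}; B in? yes
ancestors(A) = {A}; B in? no
ancestors(A) = {A}; A in? yes
ancestors(H) = {A,B,C,D,E,F,G,H}; G in? yes

Answer: yes no yes yes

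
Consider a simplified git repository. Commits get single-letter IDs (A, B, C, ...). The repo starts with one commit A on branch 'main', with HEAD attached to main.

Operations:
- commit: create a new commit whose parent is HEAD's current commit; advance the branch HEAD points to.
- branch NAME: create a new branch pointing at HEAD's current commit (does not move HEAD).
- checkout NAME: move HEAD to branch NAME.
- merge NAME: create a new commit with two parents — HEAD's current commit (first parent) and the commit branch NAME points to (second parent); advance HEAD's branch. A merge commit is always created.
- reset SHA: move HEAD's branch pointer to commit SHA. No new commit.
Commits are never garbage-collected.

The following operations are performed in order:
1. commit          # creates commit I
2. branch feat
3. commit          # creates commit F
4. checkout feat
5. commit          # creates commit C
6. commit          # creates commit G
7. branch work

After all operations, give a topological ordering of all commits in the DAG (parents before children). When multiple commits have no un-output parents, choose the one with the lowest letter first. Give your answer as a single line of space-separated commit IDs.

After op 1 (commit): HEAD=main@I [main=I]
After op 2 (branch): HEAD=main@I [feat=I main=I]
After op 3 (commit): HEAD=main@F [feat=I main=F]
After op 4 (checkout): HEAD=feat@I [feat=I main=F]
After op 5 (commit): HEAD=feat@C [feat=C main=F]
After op 6 (commit): HEAD=feat@G [feat=G main=F]
After op 7 (branch): HEAD=feat@G [feat=G main=F work=G]
commit A: parents=[]
commit C: parents=['I']
commit F: parents=['I']
commit G: parents=['C']
commit I: parents=['A']

Answer: A I C F G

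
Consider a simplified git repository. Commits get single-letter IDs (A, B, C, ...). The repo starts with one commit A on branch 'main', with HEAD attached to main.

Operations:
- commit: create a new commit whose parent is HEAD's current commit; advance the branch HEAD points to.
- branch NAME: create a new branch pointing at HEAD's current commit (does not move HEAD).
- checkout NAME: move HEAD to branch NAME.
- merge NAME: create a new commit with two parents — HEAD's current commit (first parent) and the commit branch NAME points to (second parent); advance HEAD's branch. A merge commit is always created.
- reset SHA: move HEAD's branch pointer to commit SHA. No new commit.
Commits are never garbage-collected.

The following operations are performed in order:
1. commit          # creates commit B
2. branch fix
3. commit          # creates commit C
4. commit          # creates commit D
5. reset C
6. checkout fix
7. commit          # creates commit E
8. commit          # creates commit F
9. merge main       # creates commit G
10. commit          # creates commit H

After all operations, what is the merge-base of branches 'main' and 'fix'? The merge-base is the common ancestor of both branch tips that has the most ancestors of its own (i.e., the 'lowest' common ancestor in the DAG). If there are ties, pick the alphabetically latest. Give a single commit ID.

After op 1 (commit): HEAD=main@B [main=B]
After op 2 (branch): HEAD=main@B [fix=B main=B]
After op 3 (commit): HEAD=main@C [fix=B main=C]
After op 4 (commit): HEAD=main@D [fix=B main=D]
After op 5 (reset): HEAD=main@C [fix=B main=C]
After op 6 (checkout): HEAD=fix@B [fix=B main=C]
After op 7 (commit): HEAD=fix@E [fix=E main=C]
After op 8 (commit): HEAD=fix@F [fix=F main=C]
After op 9 (merge): HEAD=fix@G [fix=G main=C]
After op 10 (commit): HEAD=fix@H [fix=H main=C]
ancestors(main=C): ['A', 'B', 'C']
ancestors(fix=H): ['A', 'B', 'C', 'E', 'F', 'G', 'H']
common: ['A', 'B', 'C']

Answer: C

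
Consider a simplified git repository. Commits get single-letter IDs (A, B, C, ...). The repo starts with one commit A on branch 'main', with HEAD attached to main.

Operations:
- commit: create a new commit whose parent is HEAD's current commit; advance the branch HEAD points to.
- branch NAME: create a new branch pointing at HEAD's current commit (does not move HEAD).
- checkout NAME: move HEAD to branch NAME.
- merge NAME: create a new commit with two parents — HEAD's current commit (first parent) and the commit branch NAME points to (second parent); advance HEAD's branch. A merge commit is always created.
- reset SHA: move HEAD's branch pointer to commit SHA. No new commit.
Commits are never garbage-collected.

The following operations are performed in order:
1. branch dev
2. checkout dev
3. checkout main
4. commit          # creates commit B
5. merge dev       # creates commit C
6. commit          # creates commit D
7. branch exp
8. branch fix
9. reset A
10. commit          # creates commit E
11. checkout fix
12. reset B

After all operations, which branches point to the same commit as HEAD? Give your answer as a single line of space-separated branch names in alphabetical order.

Answer: fix

Derivation:
After op 1 (branch): HEAD=main@A [dev=A main=A]
After op 2 (checkout): HEAD=dev@A [dev=A main=A]
After op 3 (checkout): HEAD=main@A [dev=A main=A]
After op 4 (commit): HEAD=main@B [dev=A main=B]
After op 5 (merge): HEAD=main@C [dev=A main=C]
After op 6 (commit): HEAD=main@D [dev=A main=D]
After op 7 (branch): HEAD=main@D [dev=A exp=D main=D]
After op 8 (branch): HEAD=main@D [dev=A exp=D fix=D main=D]
After op 9 (reset): HEAD=main@A [dev=A exp=D fix=D main=A]
After op 10 (commit): HEAD=main@E [dev=A exp=D fix=D main=E]
After op 11 (checkout): HEAD=fix@D [dev=A exp=D fix=D main=E]
After op 12 (reset): HEAD=fix@B [dev=A exp=D fix=B main=E]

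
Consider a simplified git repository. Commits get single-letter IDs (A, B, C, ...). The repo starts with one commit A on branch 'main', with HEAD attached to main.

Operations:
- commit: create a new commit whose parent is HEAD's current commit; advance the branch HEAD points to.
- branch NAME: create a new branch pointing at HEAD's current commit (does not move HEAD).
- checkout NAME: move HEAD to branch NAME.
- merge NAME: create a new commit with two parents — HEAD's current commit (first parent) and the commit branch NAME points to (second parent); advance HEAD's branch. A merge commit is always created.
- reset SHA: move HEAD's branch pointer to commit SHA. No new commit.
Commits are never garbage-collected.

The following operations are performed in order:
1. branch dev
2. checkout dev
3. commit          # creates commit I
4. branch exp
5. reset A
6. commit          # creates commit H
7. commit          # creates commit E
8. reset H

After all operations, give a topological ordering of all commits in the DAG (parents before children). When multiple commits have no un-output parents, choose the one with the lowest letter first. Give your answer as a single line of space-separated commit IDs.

Answer: A H E I

Derivation:
After op 1 (branch): HEAD=main@A [dev=A main=A]
After op 2 (checkout): HEAD=dev@A [dev=A main=A]
After op 3 (commit): HEAD=dev@I [dev=I main=A]
After op 4 (branch): HEAD=dev@I [dev=I exp=I main=A]
After op 5 (reset): HEAD=dev@A [dev=A exp=I main=A]
After op 6 (commit): HEAD=dev@H [dev=H exp=I main=A]
After op 7 (commit): HEAD=dev@E [dev=E exp=I main=A]
After op 8 (reset): HEAD=dev@H [dev=H exp=I main=A]
commit A: parents=[]
commit E: parents=['H']
commit H: parents=['A']
commit I: parents=['A']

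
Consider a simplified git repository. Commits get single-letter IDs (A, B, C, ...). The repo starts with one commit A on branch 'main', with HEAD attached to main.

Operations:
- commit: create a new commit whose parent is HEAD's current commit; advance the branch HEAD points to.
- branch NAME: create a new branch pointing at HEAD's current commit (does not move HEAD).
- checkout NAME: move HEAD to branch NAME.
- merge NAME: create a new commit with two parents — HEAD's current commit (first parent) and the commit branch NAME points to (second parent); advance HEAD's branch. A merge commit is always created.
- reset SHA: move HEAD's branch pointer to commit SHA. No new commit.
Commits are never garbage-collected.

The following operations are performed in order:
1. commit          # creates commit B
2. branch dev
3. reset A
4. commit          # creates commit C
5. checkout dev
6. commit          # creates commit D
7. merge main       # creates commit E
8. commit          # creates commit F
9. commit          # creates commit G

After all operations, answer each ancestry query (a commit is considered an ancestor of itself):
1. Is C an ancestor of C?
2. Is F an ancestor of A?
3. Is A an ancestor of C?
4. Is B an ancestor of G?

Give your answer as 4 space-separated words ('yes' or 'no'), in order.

Answer: yes no yes yes

Derivation:
After op 1 (commit): HEAD=main@B [main=B]
After op 2 (branch): HEAD=main@B [dev=B main=B]
After op 3 (reset): HEAD=main@A [dev=B main=A]
After op 4 (commit): HEAD=main@C [dev=B main=C]
After op 5 (checkout): HEAD=dev@B [dev=B main=C]
After op 6 (commit): HEAD=dev@D [dev=D main=C]
After op 7 (merge): HEAD=dev@E [dev=E main=C]
After op 8 (commit): HEAD=dev@F [dev=F main=C]
After op 9 (commit): HEAD=dev@G [dev=G main=C]
ancestors(C) = {A,C}; C in? yes
ancestors(A) = {A}; F in? no
ancestors(C) = {A,C}; A in? yes
ancestors(G) = {A,B,C,D,E,F,G}; B in? yes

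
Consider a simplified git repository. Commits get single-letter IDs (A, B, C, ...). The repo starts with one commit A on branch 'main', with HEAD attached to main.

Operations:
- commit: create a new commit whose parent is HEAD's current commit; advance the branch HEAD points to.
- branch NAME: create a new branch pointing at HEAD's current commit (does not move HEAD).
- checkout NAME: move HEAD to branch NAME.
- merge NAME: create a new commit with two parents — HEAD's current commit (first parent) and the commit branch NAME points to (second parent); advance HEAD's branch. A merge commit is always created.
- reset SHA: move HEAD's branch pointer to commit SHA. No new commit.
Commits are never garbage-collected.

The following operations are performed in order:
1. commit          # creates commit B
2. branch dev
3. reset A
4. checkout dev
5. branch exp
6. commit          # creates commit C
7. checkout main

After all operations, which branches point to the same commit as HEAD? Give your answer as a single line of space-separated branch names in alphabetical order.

After op 1 (commit): HEAD=main@B [main=B]
After op 2 (branch): HEAD=main@B [dev=B main=B]
After op 3 (reset): HEAD=main@A [dev=B main=A]
After op 4 (checkout): HEAD=dev@B [dev=B main=A]
After op 5 (branch): HEAD=dev@B [dev=B exp=B main=A]
After op 6 (commit): HEAD=dev@C [dev=C exp=B main=A]
After op 7 (checkout): HEAD=main@A [dev=C exp=B main=A]

Answer: main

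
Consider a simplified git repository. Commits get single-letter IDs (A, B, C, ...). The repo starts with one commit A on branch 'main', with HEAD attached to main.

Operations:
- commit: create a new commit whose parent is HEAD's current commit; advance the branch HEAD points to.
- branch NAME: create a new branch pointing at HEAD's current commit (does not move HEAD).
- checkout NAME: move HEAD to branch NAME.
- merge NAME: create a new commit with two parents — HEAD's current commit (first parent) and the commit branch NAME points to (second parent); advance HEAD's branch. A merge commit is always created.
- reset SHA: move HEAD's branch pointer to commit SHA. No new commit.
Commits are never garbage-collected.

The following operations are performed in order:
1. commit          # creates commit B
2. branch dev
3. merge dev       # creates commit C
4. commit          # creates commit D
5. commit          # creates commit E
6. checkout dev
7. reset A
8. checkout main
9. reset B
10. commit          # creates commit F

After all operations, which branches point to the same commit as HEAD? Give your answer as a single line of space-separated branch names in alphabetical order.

Answer: main

Derivation:
After op 1 (commit): HEAD=main@B [main=B]
After op 2 (branch): HEAD=main@B [dev=B main=B]
After op 3 (merge): HEAD=main@C [dev=B main=C]
After op 4 (commit): HEAD=main@D [dev=B main=D]
After op 5 (commit): HEAD=main@E [dev=B main=E]
After op 6 (checkout): HEAD=dev@B [dev=B main=E]
After op 7 (reset): HEAD=dev@A [dev=A main=E]
After op 8 (checkout): HEAD=main@E [dev=A main=E]
After op 9 (reset): HEAD=main@B [dev=A main=B]
After op 10 (commit): HEAD=main@F [dev=A main=F]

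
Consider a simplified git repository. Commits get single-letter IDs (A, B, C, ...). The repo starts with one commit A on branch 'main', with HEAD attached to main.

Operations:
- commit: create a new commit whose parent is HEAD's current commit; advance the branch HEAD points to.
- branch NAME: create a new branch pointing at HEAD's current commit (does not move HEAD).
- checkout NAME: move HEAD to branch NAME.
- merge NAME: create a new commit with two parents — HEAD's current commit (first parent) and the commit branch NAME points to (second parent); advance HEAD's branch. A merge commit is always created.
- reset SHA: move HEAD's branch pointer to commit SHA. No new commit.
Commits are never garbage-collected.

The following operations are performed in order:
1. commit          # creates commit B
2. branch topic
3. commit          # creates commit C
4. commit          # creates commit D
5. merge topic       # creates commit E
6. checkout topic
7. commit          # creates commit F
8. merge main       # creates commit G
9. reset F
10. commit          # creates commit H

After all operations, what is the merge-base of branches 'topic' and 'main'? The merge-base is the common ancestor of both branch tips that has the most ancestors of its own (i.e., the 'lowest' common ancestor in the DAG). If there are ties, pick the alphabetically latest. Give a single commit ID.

After op 1 (commit): HEAD=main@B [main=B]
After op 2 (branch): HEAD=main@B [main=B topic=B]
After op 3 (commit): HEAD=main@C [main=C topic=B]
After op 4 (commit): HEAD=main@D [main=D topic=B]
After op 5 (merge): HEAD=main@E [main=E topic=B]
After op 6 (checkout): HEAD=topic@B [main=E topic=B]
After op 7 (commit): HEAD=topic@F [main=E topic=F]
After op 8 (merge): HEAD=topic@G [main=E topic=G]
After op 9 (reset): HEAD=topic@F [main=E topic=F]
After op 10 (commit): HEAD=topic@H [main=E topic=H]
ancestors(topic=H): ['A', 'B', 'F', 'H']
ancestors(main=E): ['A', 'B', 'C', 'D', 'E']
common: ['A', 'B']

Answer: B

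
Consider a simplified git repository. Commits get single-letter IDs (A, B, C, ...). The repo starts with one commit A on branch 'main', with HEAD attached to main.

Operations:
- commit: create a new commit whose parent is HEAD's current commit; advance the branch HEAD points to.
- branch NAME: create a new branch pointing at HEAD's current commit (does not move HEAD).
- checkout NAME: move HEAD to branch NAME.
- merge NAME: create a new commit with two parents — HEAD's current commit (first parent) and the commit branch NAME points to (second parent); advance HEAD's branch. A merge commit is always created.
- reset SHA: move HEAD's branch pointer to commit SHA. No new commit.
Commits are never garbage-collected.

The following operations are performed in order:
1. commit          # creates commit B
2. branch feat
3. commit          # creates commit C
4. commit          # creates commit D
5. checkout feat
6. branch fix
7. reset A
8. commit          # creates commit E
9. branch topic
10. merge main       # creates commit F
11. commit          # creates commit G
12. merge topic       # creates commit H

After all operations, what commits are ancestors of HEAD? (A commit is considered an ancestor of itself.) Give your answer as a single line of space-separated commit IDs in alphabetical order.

Answer: A B C D E F G H

Derivation:
After op 1 (commit): HEAD=main@B [main=B]
After op 2 (branch): HEAD=main@B [feat=B main=B]
After op 3 (commit): HEAD=main@C [feat=B main=C]
After op 4 (commit): HEAD=main@D [feat=B main=D]
After op 5 (checkout): HEAD=feat@B [feat=B main=D]
After op 6 (branch): HEAD=feat@B [feat=B fix=B main=D]
After op 7 (reset): HEAD=feat@A [feat=A fix=B main=D]
After op 8 (commit): HEAD=feat@E [feat=E fix=B main=D]
After op 9 (branch): HEAD=feat@E [feat=E fix=B main=D topic=E]
After op 10 (merge): HEAD=feat@F [feat=F fix=B main=D topic=E]
After op 11 (commit): HEAD=feat@G [feat=G fix=B main=D topic=E]
After op 12 (merge): HEAD=feat@H [feat=H fix=B main=D topic=E]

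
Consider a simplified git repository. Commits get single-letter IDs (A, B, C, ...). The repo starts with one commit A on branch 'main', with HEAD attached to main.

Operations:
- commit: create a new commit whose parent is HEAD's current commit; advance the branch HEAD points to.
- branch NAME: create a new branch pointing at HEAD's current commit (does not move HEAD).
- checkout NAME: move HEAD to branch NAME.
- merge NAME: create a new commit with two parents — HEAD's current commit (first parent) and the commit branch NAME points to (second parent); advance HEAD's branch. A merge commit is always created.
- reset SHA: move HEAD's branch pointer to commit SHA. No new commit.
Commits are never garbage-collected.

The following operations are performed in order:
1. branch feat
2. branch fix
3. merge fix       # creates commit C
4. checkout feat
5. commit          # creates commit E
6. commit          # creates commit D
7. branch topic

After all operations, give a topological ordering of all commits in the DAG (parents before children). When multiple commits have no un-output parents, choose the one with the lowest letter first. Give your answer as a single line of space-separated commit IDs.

After op 1 (branch): HEAD=main@A [feat=A main=A]
After op 2 (branch): HEAD=main@A [feat=A fix=A main=A]
After op 3 (merge): HEAD=main@C [feat=A fix=A main=C]
After op 4 (checkout): HEAD=feat@A [feat=A fix=A main=C]
After op 5 (commit): HEAD=feat@E [feat=E fix=A main=C]
After op 6 (commit): HEAD=feat@D [feat=D fix=A main=C]
After op 7 (branch): HEAD=feat@D [feat=D fix=A main=C topic=D]
commit A: parents=[]
commit C: parents=['A', 'A']
commit D: parents=['E']
commit E: parents=['A']

Answer: A C E D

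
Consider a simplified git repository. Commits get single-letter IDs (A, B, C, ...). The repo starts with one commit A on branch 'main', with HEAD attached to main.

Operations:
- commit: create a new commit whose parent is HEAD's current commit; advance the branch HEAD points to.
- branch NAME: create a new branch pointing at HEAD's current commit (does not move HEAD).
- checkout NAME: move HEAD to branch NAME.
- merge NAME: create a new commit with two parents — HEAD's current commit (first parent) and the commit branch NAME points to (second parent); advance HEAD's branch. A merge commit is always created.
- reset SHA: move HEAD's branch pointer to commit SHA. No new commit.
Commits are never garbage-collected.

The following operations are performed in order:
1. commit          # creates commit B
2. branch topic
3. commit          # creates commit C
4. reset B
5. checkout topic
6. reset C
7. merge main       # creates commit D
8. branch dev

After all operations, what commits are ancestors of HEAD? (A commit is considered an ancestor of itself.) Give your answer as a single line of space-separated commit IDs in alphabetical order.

Answer: A B C D

Derivation:
After op 1 (commit): HEAD=main@B [main=B]
After op 2 (branch): HEAD=main@B [main=B topic=B]
After op 3 (commit): HEAD=main@C [main=C topic=B]
After op 4 (reset): HEAD=main@B [main=B topic=B]
After op 5 (checkout): HEAD=topic@B [main=B topic=B]
After op 6 (reset): HEAD=topic@C [main=B topic=C]
After op 7 (merge): HEAD=topic@D [main=B topic=D]
After op 8 (branch): HEAD=topic@D [dev=D main=B topic=D]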